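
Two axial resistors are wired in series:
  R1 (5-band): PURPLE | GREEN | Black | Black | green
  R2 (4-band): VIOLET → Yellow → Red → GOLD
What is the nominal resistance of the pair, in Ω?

8150 Ω

R1: violet, green, black → 750; black ×1 → 750 Ω.
R2: violet, yellow → 74; red ×10^2 → 7400 Ω.
Series: 750 + 7400 = 8150 Ω.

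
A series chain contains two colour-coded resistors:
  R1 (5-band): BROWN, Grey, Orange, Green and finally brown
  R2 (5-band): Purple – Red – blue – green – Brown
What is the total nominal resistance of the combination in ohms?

R1: brown, grey, orange → 183; green ×10^5 → 18300000 Ω.
R2: violet, red, blue → 726; green ×10^5 → 72600000 Ω.
Series: 18300000 + 72600000 = 90900000 Ω.

90900000 Ω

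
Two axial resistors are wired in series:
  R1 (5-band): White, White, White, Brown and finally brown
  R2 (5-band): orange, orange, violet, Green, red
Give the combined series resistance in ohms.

33709990 Ω

R1: white, white, white → 999; brown ×10 → 9990 Ω.
R2: orange, orange, violet → 337; green ×10^5 → 33700000 Ω.
Series: 9990 + 33700000 = 33709990 Ω.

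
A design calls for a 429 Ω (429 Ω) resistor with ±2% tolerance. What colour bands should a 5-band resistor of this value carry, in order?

yellow, red, white, black, red

429 Ω = 429 × 10^0.
4 → yellow
2 → red
9 → white
Multiplier 10^0 → black.
±2% tolerance → red.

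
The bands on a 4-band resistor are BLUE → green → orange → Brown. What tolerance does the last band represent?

The last band, brown, is the tolerance band.
Brown corresponds to ±1%.

±1%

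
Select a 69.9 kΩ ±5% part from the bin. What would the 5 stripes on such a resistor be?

blue, white, white, red, gold

69900 Ω = 699 × 10^2.
6 → blue
9 → white
9 → white
Multiplier 10^2 → red.
±5% tolerance → gold.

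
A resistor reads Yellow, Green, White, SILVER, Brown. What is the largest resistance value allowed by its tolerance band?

Yellow → 4 (first significant figure)
Green → 5 (second significant figure)
White → 9 (third significant figure)
Silver → ×0.01 multiplier
Brown → ±1% tolerance
459 × 0.01 = 4.59 Ω
Largest = 4.59 × (1 + 1/100) = 4.6359 Ω.

4.6359 Ω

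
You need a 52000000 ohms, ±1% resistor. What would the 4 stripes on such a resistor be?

52000000 Ω = 52 × 10^6.
5 → green
2 → red
Multiplier 10^6 → blue.
±1% tolerance → brown.

green, red, blue, brown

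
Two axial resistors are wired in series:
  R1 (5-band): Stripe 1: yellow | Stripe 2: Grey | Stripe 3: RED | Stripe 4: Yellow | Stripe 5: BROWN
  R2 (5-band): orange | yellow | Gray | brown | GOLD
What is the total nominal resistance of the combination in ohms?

4823480 Ω

R1: yellow, grey, red → 482; yellow ×10^4 → 4820000 Ω.
R2: orange, yellow, grey → 348; brown ×10 → 3480 Ω.
Series: 4820000 + 3480 = 4823480 Ω.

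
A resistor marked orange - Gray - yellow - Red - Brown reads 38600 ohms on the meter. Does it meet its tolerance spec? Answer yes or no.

Orange → 3 (first significant figure)
Grey → 8 (second significant figure)
Yellow → 4 (third significant figure)
Red → ×10^2 multiplier
Brown → ±1% tolerance
384 × 100 = 38400 Ω
Allowed range: 38016 Ω to 38784 Ω.
38600 ohms lies inside that range.

yes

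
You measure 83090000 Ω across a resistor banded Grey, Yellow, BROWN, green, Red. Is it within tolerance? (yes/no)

Grey → 8 (first significant figure)
Yellow → 4 (second significant figure)
Brown → 1 (third significant figure)
Green → ×10^5 multiplier
Red → ±2% tolerance
841 × 100000 = 84100000 Ω
Allowed range: 82418000 Ω to 85782000 Ω.
83090000 Ω lies inside that range.

yes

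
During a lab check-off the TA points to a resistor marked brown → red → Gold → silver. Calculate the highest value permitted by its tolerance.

Brown → 1 (first significant figure)
Red → 2 (second significant figure)
Gold → ×0.1 multiplier
Silver → ±10% tolerance
12 × 0.1 = 1.2 Ω
Highest = 1.2 × (1 + 10/100) = 1.32 Ω.

1.32 Ω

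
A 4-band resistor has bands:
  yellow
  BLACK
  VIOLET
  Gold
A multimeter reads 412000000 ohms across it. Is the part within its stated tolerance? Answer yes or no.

Yellow → 4 (first significant figure)
Black → 0 (second significant figure)
Violet → ×10^7 multiplier
Gold → ±5% tolerance
40 × 10000000 = 400000000 Ω
Allowed range: 380000000 Ω to 420000000 Ω.
412000000 ohms lies inside that range.

yes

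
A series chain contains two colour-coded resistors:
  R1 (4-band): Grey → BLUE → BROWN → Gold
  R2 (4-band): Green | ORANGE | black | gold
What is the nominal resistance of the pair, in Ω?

R1: grey, blue → 86; brown ×10 → 860 Ω.
R2: green, orange → 53; black ×1 → 53 Ω.
Series: 860 + 53 = 913 Ω.

913 Ω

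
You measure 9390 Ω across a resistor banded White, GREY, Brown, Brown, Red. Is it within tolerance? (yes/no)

White → 9 (first significant figure)
Grey → 8 (second significant figure)
Brown → 1 (third significant figure)
Brown → ×10 multiplier
Red → ±2% tolerance
981 × 10 = 9810 Ω
Allowed range: 9613.8 Ω to 10006.2 Ω.
9390 Ω lies outside that range.

no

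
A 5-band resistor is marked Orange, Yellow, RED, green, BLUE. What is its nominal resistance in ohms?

34200000 Ω

Orange → 3 (first significant figure)
Yellow → 4 (second significant figure)
Red → 2 (third significant figure)
Green → ×10^5 multiplier
342 × 100000 = 34200000 Ω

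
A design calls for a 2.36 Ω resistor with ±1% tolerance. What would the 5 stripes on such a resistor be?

red, orange, blue, silver, brown

2.36 Ω = 236 × 10^-2.
2 → red
3 → orange
6 → blue
Multiplier 10^-2 → silver.
±1% tolerance → brown.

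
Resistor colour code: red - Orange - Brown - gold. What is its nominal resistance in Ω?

230 Ω

Red → 2 (first significant figure)
Orange → 3 (second significant figure)
Brown → ×10 multiplier
23 × 10 = 230 Ω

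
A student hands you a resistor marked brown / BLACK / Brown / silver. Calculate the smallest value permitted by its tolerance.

90 Ω

Brown → 1 (first significant figure)
Black → 0 (second significant figure)
Brown → ×10 multiplier
Silver → ±10% tolerance
10 × 10 = 100 Ω
Smallest = 100 × (1 − 10/100) = 90 Ω.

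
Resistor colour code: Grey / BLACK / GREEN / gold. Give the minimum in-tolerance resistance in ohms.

Grey → 8 (first significant figure)
Black → 0 (second significant figure)
Green → ×10^5 multiplier
Gold → ±5% tolerance
80 × 100000 = 8000000 Ω
Minimum = 8000000 × (1 − 5/100) = 7600000 Ω.

7600000 Ω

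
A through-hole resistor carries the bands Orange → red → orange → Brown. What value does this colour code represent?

32000 Ω

Orange → 3 (first significant figure)
Red → 2 (second significant figure)
Orange → ×10^3 multiplier
32 × 1000 = 32000 Ω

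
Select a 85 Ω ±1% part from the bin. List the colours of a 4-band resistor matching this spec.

85 Ω = 85 × 10^0.
8 → grey
5 → green
Multiplier 10^0 → black.
±1% tolerance → brown.

grey, green, black, brown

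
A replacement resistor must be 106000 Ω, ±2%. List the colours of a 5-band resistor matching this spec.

106000 Ω = 106 × 10^3.
1 → brown
0 → black
6 → blue
Multiplier 10^3 → orange.
±2% tolerance → red.

brown, black, blue, orange, red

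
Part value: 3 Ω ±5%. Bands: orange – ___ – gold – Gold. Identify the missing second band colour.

black

3 Ω = 30 × 10^-1.
The second band gives digit 0 of the significand, and 0 is black.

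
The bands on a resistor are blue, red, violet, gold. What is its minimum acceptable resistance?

Blue → 6 (first significant figure)
Red → 2 (second significant figure)
Violet → ×10^7 multiplier
Gold → ±5% tolerance
62 × 10000000 = 620000000 Ω
Minimum = 620000000 × (1 − 5/100) = 589000000 Ω.

589000000 Ω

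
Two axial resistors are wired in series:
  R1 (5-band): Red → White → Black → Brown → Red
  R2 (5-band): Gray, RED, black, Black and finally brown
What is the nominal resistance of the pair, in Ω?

3720 Ω

R1: red, white, black → 290; brown ×10 → 2900 Ω.
R2: grey, red, black → 820; black ×1 → 820 Ω.
Series: 2900 + 820 = 3720 Ω.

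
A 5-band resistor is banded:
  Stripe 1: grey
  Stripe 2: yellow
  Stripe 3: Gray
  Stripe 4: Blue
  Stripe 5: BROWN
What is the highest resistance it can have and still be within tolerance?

856480000 Ω

Grey → 8 (first significant figure)
Yellow → 4 (second significant figure)
Grey → 8 (third significant figure)
Blue → ×10^6 multiplier
Brown → ±1% tolerance
848 × 1000000 = 848000000 Ω
Highest = 848000000 × (1 + 1/100) = 856480000 Ω.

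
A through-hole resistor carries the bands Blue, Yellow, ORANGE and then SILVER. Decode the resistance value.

64000 Ω

Blue → 6 (first significant figure)
Yellow → 4 (second significant figure)
Orange → ×10^3 multiplier
64 × 1000 = 64000 Ω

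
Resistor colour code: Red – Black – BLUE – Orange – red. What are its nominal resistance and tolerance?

Red → 2 (first significant figure)
Black → 0 (second significant figure)
Blue → 6 (third significant figure)
Orange → ×10^3 multiplier
Red → ±2% tolerance
206 × 1000 = 206000 Ω

206000 Ω ±2%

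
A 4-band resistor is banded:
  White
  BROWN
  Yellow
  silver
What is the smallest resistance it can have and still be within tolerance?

819000 Ω

White → 9 (first significant figure)
Brown → 1 (second significant figure)
Yellow → ×10^4 multiplier
Silver → ±10% tolerance
91 × 10000 = 910000 Ω
Smallest = 910000 × (1 − 10/100) = 819000 Ω.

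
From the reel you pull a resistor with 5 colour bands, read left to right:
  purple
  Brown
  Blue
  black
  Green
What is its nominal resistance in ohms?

Violet → 7 (first significant figure)
Brown → 1 (second significant figure)
Blue → 6 (third significant figure)
Black → ×1 multiplier
716 × 1 = 716 Ω

716 Ω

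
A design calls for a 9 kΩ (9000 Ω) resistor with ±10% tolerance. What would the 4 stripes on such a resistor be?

9000 Ω = 90 × 10^2.
9 → white
0 → black
Multiplier 10^2 → red.
±10% tolerance → silver.

white, black, red, silver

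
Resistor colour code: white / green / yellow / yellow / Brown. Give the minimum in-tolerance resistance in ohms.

9444600 Ω

White → 9 (first significant figure)
Green → 5 (second significant figure)
Yellow → 4 (third significant figure)
Yellow → ×10^4 multiplier
Brown → ±1% tolerance
954 × 10000 = 9540000 Ω
Minimum = 9540000 × (1 − 1/100) = 9444600 Ω.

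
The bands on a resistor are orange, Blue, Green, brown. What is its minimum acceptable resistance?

3564000 Ω

Orange → 3 (first significant figure)
Blue → 6 (second significant figure)
Green → ×10^5 multiplier
Brown → ±1% tolerance
36 × 100000 = 3600000 Ω
Minimum = 3600000 × (1 − 1/100) = 3564000 Ω.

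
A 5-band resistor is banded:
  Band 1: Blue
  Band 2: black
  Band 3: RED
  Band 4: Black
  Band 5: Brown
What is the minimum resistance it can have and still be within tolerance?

595.98 Ω

Blue → 6 (first significant figure)
Black → 0 (second significant figure)
Red → 2 (third significant figure)
Black → ×1 multiplier
Brown → ±1% tolerance
602 × 1 = 602 Ω
Minimum = 602 × (1 − 1/100) = 595.98 Ω.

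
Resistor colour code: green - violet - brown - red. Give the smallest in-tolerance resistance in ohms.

Green → 5 (first significant figure)
Violet → 7 (second significant figure)
Brown → ×10 multiplier
Red → ±2% tolerance
57 × 10 = 570 Ω
Smallest = 570 × (1 − 2/100) = 558.6 Ω.

558.6 Ω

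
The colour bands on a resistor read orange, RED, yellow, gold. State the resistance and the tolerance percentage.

Orange → 3 (first significant figure)
Red → 2 (second significant figure)
Yellow → ×10^4 multiplier
Gold → ±5% tolerance
32 × 10000 = 320000 Ω

320000 Ω ±5%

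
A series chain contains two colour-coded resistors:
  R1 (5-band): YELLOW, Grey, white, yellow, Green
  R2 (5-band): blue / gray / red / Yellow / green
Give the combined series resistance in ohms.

R1: yellow, grey, white → 489; yellow ×10^4 → 4890000 Ω.
R2: blue, grey, red → 682; yellow ×10^4 → 6820000 Ω.
Series: 4890000 + 6820000 = 11710000 Ω.

11710000 Ω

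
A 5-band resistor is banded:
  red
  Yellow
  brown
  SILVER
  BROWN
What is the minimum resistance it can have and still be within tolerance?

Red → 2 (first significant figure)
Yellow → 4 (second significant figure)
Brown → 1 (third significant figure)
Silver → ×0.01 multiplier
Brown → ±1% tolerance
241 × 0.01 = 2.41 Ω
Minimum = 2.41 × (1 − 1/100) = 2.3859 Ω.

2.3859 Ω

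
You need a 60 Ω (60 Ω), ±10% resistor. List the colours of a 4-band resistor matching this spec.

blue, black, black, silver

60 Ω = 60 × 10^0.
6 → blue
0 → black
Multiplier 10^0 → black.
±10% tolerance → silver.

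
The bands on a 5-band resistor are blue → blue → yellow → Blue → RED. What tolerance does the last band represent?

±2%

The last band, red, is the tolerance band.
Red corresponds to ±2%.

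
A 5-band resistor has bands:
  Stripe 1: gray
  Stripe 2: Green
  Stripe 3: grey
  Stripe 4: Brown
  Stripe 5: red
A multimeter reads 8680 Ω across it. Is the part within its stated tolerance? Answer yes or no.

yes

Grey → 8 (first significant figure)
Green → 5 (second significant figure)
Grey → 8 (third significant figure)
Brown → ×10 multiplier
Red → ±2% tolerance
858 × 10 = 8580 Ω
Allowed range: 8408.4 Ω to 8751.6 Ω.
8680 Ω lies inside that range.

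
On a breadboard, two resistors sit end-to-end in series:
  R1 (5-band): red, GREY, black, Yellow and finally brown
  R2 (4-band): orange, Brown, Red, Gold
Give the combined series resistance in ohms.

2803100 Ω

R1: red, grey, black → 280; yellow ×10^4 → 2800000 Ω.
R2: orange, brown → 31; red ×10^2 → 3100 Ω.
Series: 2800000 + 3100 = 2803100 Ω.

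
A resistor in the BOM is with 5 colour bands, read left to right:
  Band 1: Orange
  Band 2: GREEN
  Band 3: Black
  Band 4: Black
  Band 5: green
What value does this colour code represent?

Orange → 3 (first significant figure)
Green → 5 (second significant figure)
Black → 0 (third significant figure)
Black → ×1 multiplier
350 × 1 = 350 Ω

350 Ω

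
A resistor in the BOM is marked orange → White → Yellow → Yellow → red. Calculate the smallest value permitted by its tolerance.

Orange → 3 (first significant figure)
White → 9 (second significant figure)
Yellow → 4 (third significant figure)
Yellow → ×10^4 multiplier
Red → ±2% tolerance
394 × 10000 = 3940000 Ω
Smallest = 3940000 × (1 − 2/100) = 3861200 Ω.

3861200 Ω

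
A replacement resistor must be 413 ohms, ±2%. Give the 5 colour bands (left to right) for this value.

413 Ω = 413 × 10^0.
4 → yellow
1 → brown
3 → orange
Multiplier 10^0 → black.
±2% tolerance → red.

yellow, brown, orange, black, red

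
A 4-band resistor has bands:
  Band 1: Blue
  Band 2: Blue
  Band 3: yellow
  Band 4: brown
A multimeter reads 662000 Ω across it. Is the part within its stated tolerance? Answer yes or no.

Blue → 6 (first significant figure)
Blue → 6 (second significant figure)
Yellow → ×10^4 multiplier
Brown → ±1% tolerance
66 × 10000 = 660000 Ω
Allowed range: 653400 Ω to 666600 Ω.
662000 Ω lies inside that range.

yes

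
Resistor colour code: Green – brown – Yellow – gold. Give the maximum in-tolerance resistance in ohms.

Green → 5 (first significant figure)
Brown → 1 (second significant figure)
Yellow → ×10^4 multiplier
Gold → ±5% tolerance
51 × 10000 = 510000 Ω
Maximum = 510000 × (1 + 5/100) = 535500 Ω.

535500 Ω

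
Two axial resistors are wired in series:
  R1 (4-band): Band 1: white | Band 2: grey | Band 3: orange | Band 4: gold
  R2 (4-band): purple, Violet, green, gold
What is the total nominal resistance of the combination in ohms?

R1: white, grey → 98; orange ×10^3 → 98000 Ω.
R2: violet, violet → 77; green ×10^5 → 7700000 Ω.
Series: 98000 + 7700000 = 7798000 Ω.

7798000 Ω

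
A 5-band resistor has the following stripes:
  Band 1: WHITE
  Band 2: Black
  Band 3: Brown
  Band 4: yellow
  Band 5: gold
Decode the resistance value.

White → 9 (first significant figure)
Black → 0 (second significant figure)
Brown → 1 (third significant figure)
Yellow → ×10^4 multiplier
901 × 10000 = 9010000 Ω

9010000 Ω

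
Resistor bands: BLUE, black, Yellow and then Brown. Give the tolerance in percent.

The last band, brown, is the tolerance band.
Brown corresponds to ±1%.

±1%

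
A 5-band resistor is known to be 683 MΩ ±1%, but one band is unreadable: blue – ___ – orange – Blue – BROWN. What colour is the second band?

grey

683000000 Ω = 683 × 10^6.
The second band gives digit 8 of the significand, and 8 is grey.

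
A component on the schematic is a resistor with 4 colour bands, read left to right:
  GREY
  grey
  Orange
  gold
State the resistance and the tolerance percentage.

Grey → 8 (first significant figure)
Grey → 8 (second significant figure)
Orange → ×10^3 multiplier
Gold → ±5% tolerance
88 × 1000 = 88000 Ω

88000 Ω ±5%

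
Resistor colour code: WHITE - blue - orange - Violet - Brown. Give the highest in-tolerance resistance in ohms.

White → 9 (first significant figure)
Blue → 6 (second significant figure)
Orange → 3 (third significant figure)
Violet → ×10^7 multiplier
Brown → ±1% tolerance
963 × 10000000 = 9630000000 Ω
Highest = 9630000000 × (1 + 1/100) = 9726300000 Ω.

9726300000 Ω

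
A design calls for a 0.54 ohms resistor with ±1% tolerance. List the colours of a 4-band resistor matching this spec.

0.54 Ω = 54 × 10^-2.
5 → green
4 → yellow
Multiplier 10^-2 → silver.
±1% tolerance → brown.

green, yellow, silver, brown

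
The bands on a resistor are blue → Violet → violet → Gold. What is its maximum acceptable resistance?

Blue → 6 (first significant figure)
Violet → 7 (second significant figure)
Violet → ×10^7 multiplier
Gold → ±5% tolerance
67 × 10000000 = 670000000 Ω
Maximum = 670000000 × (1 + 5/100) = 703500000 Ω.

703500000 Ω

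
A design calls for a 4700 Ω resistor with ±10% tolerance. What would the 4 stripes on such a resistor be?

yellow, violet, red, silver

4700 Ω = 47 × 10^2.
4 → yellow
7 → violet
Multiplier 10^2 → red.
±10% tolerance → silver.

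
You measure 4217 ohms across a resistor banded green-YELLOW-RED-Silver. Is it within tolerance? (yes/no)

Green → 5 (first significant figure)
Yellow → 4 (second significant figure)
Red → ×10^2 multiplier
Silver → ±10% tolerance
54 × 100 = 5400 Ω
Allowed range: 4860 Ω to 5940 Ω.
4217 ohms lies outside that range.

no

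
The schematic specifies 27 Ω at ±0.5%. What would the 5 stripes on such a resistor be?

27 Ω = 270 × 10^-1.
2 → red
7 → violet
0 → black
Multiplier 10^-1 → gold.
±0.5% tolerance → green.

red, violet, black, gold, green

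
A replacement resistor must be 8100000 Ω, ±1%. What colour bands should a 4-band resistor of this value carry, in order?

8100000 Ω = 81 × 10^5.
8 → grey
1 → brown
Multiplier 10^5 → green.
±1% tolerance → brown.

grey, brown, green, brown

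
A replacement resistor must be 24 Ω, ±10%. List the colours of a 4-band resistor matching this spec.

red, yellow, black, silver

24 Ω = 24 × 10^0.
2 → red
4 → yellow
Multiplier 10^0 → black.
±10% tolerance → silver.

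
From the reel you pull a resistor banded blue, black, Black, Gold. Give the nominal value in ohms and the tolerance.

Blue → 6 (first significant figure)
Black → 0 (second significant figure)
Black → ×1 multiplier
Gold → ±5% tolerance
60 × 1 = 60 Ω

60 Ω ±5%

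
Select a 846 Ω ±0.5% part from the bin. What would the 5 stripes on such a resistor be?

grey, yellow, blue, black, green

846 Ω = 846 × 10^0.
8 → grey
4 → yellow
6 → blue
Multiplier 10^0 → black.
±0.5% tolerance → green.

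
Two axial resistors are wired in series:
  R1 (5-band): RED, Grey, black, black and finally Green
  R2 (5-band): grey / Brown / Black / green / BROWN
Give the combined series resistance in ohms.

81000280 Ω

R1: red, grey, black → 280; black ×1 → 280 Ω.
R2: grey, brown, black → 810; green ×10^5 → 81000000 Ω.
Series: 280 + 81000000 = 81000280 Ω.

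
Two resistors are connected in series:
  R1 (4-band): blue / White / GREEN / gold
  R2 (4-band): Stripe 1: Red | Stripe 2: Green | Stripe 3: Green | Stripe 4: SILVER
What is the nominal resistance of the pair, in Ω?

R1: blue, white → 69; green ×10^5 → 6900000 Ω.
R2: red, green → 25; green ×10^5 → 2500000 Ω.
Series: 6900000 + 2500000 = 9400000 Ω.

9400000 Ω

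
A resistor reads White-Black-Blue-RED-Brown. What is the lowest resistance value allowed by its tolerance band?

White → 9 (first significant figure)
Black → 0 (second significant figure)
Blue → 6 (third significant figure)
Red → ×10^2 multiplier
Brown → ±1% tolerance
906 × 100 = 90600 Ω
Lowest = 90600 × (1 − 1/100) = 89694 Ω.

89694 Ω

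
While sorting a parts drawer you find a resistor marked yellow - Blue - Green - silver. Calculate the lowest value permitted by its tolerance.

4140000 Ω

Yellow → 4 (first significant figure)
Blue → 6 (second significant figure)
Green → ×10^5 multiplier
Silver → ±10% tolerance
46 × 100000 = 4600000 Ω
Lowest = 4600000 × (1 − 10/100) = 4140000 Ω.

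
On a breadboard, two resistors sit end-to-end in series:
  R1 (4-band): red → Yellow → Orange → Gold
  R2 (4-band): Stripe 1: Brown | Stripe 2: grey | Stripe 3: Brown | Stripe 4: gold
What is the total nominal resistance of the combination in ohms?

R1: red, yellow → 24; orange ×10^3 → 24000 Ω.
R2: brown, grey → 18; brown ×10 → 180 Ω.
Series: 24000 + 180 = 24180 Ω.

24180 Ω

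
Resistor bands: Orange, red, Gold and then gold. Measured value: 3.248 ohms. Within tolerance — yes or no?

yes

Orange → 3 (first significant figure)
Red → 2 (second significant figure)
Gold → ×0.1 multiplier
Gold → ±5% tolerance
32 × 0.1 = 3.2 Ω
Allowed range: 3.04 Ω to 3.36 Ω.
3.248 ohms lies inside that range.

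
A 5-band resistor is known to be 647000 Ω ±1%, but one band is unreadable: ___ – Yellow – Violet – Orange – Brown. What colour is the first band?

blue

647000 Ω = 647 × 10^3.
The first band gives digit 6 of the significand, and 6 is blue.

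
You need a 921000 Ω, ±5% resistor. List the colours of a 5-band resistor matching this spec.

white, red, brown, orange, gold

921000 Ω = 921 × 10^3.
9 → white
2 → red
1 → brown
Multiplier 10^3 → orange.
±5% tolerance → gold.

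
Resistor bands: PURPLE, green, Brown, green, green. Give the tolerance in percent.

The last band, green, is the tolerance band.
Green corresponds to ±0.5%.

±0.5%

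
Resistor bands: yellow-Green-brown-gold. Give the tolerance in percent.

The last band, gold, is the tolerance band.
Gold corresponds to ±5%.

±5%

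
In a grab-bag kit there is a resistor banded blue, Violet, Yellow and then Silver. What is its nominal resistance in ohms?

670000 Ω

Blue → 6 (first significant figure)
Violet → 7 (second significant figure)
Yellow → ×10^4 multiplier
67 × 10000 = 670000 Ω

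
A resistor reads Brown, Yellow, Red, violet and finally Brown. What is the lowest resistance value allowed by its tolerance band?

1405800000 Ω

Brown → 1 (first significant figure)
Yellow → 4 (second significant figure)
Red → 2 (third significant figure)
Violet → ×10^7 multiplier
Brown → ±1% tolerance
142 × 10000000 = 1420000000 Ω
Lowest = 1420000000 × (1 − 1/100) = 1405800000 Ω.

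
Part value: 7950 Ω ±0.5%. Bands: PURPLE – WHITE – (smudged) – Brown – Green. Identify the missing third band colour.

green

7950 Ω = 795 × 10^1.
The third band gives digit 5 of the significand, and 5 is green.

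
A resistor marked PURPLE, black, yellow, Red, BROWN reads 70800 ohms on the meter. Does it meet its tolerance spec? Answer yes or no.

yes

Violet → 7 (first significant figure)
Black → 0 (second significant figure)
Yellow → 4 (third significant figure)
Red → ×10^2 multiplier
Brown → ±1% tolerance
704 × 100 = 70400 Ω
Allowed range: 69696 Ω to 71104 Ω.
70800 ohms lies inside that range.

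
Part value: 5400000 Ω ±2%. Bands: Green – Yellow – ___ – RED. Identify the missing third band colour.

5400000 Ω = 54 × 10^5.
The third band is the multiplier, 10^5, which is green.

green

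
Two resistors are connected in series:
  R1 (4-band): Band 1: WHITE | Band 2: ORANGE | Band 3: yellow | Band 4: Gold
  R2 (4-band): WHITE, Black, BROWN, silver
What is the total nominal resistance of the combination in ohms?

930900 Ω

R1: white, orange → 93; yellow ×10^4 → 930000 Ω.
R2: white, black → 90; brown ×10 → 900 Ω.
Series: 930000 + 900 = 930900 Ω.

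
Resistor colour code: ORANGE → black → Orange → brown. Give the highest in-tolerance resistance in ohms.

Orange → 3 (first significant figure)
Black → 0 (second significant figure)
Orange → ×10^3 multiplier
Brown → ±1% tolerance
30 × 1000 = 30000 Ω
Highest = 30000 × (1 + 1/100) = 30300 Ω.

30300 Ω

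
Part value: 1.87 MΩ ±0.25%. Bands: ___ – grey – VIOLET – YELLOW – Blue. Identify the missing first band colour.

1870000 Ω = 187 × 10^4.
The first band gives digit 1 of the significand, and 1 is brown.

brown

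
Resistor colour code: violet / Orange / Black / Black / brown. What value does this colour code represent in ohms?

Violet → 7 (first significant figure)
Orange → 3 (second significant figure)
Black → 0 (third significant figure)
Black → ×1 multiplier
730 × 1 = 730 Ω

730 Ω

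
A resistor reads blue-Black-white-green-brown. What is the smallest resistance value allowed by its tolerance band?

Blue → 6 (first significant figure)
Black → 0 (second significant figure)
White → 9 (third significant figure)
Green → ×10^5 multiplier
Brown → ±1% tolerance
609 × 100000 = 60900000 Ω
Smallest = 60900000 × (1 − 1/100) = 60291000 Ω.

60291000 Ω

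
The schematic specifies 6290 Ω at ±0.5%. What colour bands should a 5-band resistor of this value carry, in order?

6290 Ω = 629 × 10^1.
6 → blue
2 → red
9 → white
Multiplier 10^1 → brown.
±0.5% tolerance → green.

blue, red, white, brown, green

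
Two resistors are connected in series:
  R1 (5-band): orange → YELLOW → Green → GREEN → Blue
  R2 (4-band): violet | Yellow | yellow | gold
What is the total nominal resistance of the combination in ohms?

R1: orange, yellow, green → 345; green ×10^5 → 34500000 Ω.
R2: violet, yellow → 74; yellow ×10^4 → 740000 Ω.
Series: 34500000 + 740000 = 35240000 Ω.

35240000 Ω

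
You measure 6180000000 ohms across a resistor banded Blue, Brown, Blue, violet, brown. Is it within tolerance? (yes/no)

Blue → 6 (first significant figure)
Brown → 1 (second significant figure)
Blue → 6 (third significant figure)
Violet → ×10^7 multiplier
Brown → ±1% tolerance
616 × 10000000 = 6160000000 Ω
Allowed range: 6098400000 Ω to 6221600000 Ω.
6180000000 ohms lies inside that range.

yes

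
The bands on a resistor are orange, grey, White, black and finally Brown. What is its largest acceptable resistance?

Orange → 3 (first significant figure)
Grey → 8 (second significant figure)
White → 9 (third significant figure)
Black → ×1 multiplier
Brown → ±1% tolerance
389 × 1 = 389 Ω
Largest = 389 × (1 + 1/100) = 392.89 Ω.

392.89 Ω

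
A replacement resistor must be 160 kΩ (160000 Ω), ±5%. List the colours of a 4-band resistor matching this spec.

brown, blue, yellow, gold

160000 Ω = 16 × 10^4.
1 → brown
6 → blue
Multiplier 10^4 → yellow.
±5% tolerance → gold.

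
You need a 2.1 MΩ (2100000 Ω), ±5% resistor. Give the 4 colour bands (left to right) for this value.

2100000 Ω = 21 × 10^5.
2 → red
1 → brown
Multiplier 10^5 → green.
±5% tolerance → gold.

red, brown, green, gold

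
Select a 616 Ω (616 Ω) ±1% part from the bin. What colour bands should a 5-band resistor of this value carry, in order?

616 Ω = 616 × 10^0.
6 → blue
1 → brown
6 → blue
Multiplier 10^0 → black.
±1% tolerance → brown.

blue, brown, blue, black, brown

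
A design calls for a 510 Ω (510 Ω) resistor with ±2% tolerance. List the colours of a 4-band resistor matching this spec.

green, brown, brown, red

510 Ω = 51 × 10^1.
5 → green
1 → brown
Multiplier 10^1 → brown.
±2% tolerance → red.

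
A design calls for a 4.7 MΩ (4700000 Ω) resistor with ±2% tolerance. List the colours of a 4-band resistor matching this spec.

4700000 Ω = 47 × 10^5.
4 → yellow
7 → violet
Multiplier 10^5 → green.
±2% tolerance → red.

yellow, violet, green, red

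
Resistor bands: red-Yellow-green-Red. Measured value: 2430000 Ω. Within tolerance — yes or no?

yes

Red → 2 (first significant figure)
Yellow → 4 (second significant figure)
Green → ×10^5 multiplier
Red → ±2% tolerance
24 × 100000 = 2400000 Ω
Allowed range: 2352000 Ω to 2448000 Ω.
2430000 Ω lies inside that range.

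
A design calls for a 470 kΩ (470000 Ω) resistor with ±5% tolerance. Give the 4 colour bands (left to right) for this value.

yellow, violet, yellow, gold

470000 Ω = 47 × 10^4.
4 → yellow
7 → violet
Multiplier 10^4 → yellow.
±5% tolerance → gold.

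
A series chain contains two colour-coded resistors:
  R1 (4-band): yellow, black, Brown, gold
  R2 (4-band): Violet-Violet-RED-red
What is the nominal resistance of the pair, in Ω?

8100 Ω

R1: yellow, black → 40; brown ×10 → 400 Ω.
R2: violet, violet → 77; red ×10^2 → 7700 Ω.
Series: 400 + 7700 = 8100 Ω.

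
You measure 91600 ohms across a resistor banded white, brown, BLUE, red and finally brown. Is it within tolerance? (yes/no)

White → 9 (first significant figure)
Brown → 1 (second significant figure)
Blue → 6 (third significant figure)
Red → ×10^2 multiplier
Brown → ±1% tolerance
916 × 100 = 91600 Ω
Allowed range: 90684 Ω to 92516 Ω.
91600 ohms lies inside that range.

yes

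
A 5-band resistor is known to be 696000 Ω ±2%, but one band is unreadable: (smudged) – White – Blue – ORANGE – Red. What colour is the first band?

blue

696000 Ω = 696 × 10^3.
The first band gives digit 6 of the significand, and 6 is blue.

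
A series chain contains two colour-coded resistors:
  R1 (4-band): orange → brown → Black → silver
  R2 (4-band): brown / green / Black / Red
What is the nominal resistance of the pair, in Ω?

46 Ω

R1: orange, brown → 31; black ×1 → 31 Ω.
R2: brown, green → 15; black ×1 → 15 Ω.
Series: 31 + 15 = 46 Ω.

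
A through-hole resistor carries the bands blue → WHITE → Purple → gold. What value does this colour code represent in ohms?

Blue → 6 (first significant figure)
White → 9 (second significant figure)
Violet → ×10^7 multiplier
69 × 10000000 = 690000000 Ω

690000000 Ω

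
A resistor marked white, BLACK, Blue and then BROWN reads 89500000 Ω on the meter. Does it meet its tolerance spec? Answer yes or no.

White → 9 (first significant figure)
Black → 0 (second significant figure)
Blue → ×10^6 multiplier
Brown → ±1% tolerance
90 × 1000000 = 90000000 Ω
Allowed range: 89100000 Ω to 90900000 Ω.
89500000 Ω lies inside that range.

yes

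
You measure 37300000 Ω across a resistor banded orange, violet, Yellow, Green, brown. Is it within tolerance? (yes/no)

Orange → 3 (first significant figure)
Violet → 7 (second significant figure)
Yellow → 4 (third significant figure)
Green → ×10^5 multiplier
Brown → ±1% tolerance
374 × 100000 = 37400000 Ω
Allowed range: 37026000 Ω to 37774000 Ω.
37300000 Ω lies inside that range.

yes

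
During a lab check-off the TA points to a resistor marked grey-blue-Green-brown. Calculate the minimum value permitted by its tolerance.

Grey → 8 (first significant figure)
Blue → 6 (second significant figure)
Green → ×10^5 multiplier
Brown → ±1% tolerance
86 × 100000 = 8600000 Ω
Minimum = 8600000 × (1 − 1/100) = 8514000 Ω.

8514000 Ω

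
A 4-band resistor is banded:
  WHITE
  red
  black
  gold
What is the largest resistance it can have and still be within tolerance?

White → 9 (first significant figure)
Red → 2 (second significant figure)
Black → ×1 multiplier
Gold → ±5% tolerance
92 × 1 = 92 Ω
Largest = 92 × (1 + 5/100) = 96.6 Ω.

96.6 Ω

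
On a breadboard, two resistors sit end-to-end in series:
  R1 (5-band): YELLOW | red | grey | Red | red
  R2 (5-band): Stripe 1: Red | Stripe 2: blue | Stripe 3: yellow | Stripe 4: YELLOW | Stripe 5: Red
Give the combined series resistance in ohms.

R1: yellow, red, grey → 428; red ×10^2 → 42800 Ω.
R2: red, blue, yellow → 264; yellow ×10^4 → 2640000 Ω.
Series: 42800 + 2640000 = 2682800 Ω.

2682800 Ω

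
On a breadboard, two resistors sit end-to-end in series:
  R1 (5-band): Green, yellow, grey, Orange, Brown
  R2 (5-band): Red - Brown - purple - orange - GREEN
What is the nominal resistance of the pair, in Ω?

765000 Ω

R1: green, yellow, grey → 548; orange ×10^3 → 548000 Ω.
R2: red, brown, violet → 217; orange ×10^3 → 217000 Ω.
Series: 548000 + 217000 = 765000 Ω.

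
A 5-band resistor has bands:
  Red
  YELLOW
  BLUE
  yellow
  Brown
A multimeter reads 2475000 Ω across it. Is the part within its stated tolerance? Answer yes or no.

Red → 2 (first significant figure)
Yellow → 4 (second significant figure)
Blue → 6 (third significant figure)
Yellow → ×10^4 multiplier
Brown → ±1% tolerance
246 × 10000 = 2460000 Ω
Allowed range: 2435400 Ω to 2484600 Ω.
2475000 Ω lies inside that range.

yes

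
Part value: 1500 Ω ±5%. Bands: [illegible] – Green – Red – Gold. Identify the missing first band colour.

1500 Ω = 15 × 10^2.
The first band gives digit 1 of the significand, and 1 is brown.

brown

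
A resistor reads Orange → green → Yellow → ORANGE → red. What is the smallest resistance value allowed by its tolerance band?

Orange → 3 (first significant figure)
Green → 5 (second significant figure)
Yellow → 4 (third significant figure)
Orange → ×10^3 multiplier
Red → ±2% tolerance
354 × 1000 = 354000 Ω
Smallest = 354000 × (1 − 2/100) = 346920 Ω.

346920 Ω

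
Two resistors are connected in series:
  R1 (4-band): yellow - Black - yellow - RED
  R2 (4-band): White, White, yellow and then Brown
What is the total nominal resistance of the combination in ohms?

1390000 Ω

R1: yellow, black → 40; yellow ×10^4 → 400000 Ω.
R2: white, white → 99; yellow ×10^4 → 990000 Ω.
Series: 400000 + 990000 = 1390000 Ω.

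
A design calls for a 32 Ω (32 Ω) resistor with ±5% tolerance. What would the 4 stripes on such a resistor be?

orange, red, black, gold

32 Ω = 32 × 10^0.
3 → orange
2 → red
Multiplier 10^0 → black.
±5% tolerance → gold.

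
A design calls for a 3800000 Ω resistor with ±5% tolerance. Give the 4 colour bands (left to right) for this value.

3800000 Ω = 38 × 10^5.
3 → orange
8 → grey
Multiplier 10^5 → green.
±5% tolerance → gold.

orange, grey, green, gold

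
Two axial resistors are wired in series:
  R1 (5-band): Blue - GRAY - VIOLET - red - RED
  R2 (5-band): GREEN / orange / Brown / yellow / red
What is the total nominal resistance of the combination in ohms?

5378700 Ω

R1: blue, grey, violet → 687; red ×10^2 → 68700 Ω.
R2: green, orange, brown → 531; yellow ×10^4 → 5310000 Ω.
Series: 68700 + 5310000 = 5378700 Ω.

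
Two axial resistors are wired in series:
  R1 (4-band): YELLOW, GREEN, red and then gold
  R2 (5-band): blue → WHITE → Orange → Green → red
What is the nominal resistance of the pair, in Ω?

R1: yellow, green → 45; red ×10^2 → 4500 Ω.
R2: blue, white, orange → 693; green ×10^5 → 69300000 Ω.
Series: 4500 + 69300000 = 69304500 Ω.

69304500 Ω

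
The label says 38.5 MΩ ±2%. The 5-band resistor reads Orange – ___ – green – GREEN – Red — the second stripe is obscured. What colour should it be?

grey

38500000 Ω = 385 × 10^5.
The second band gives digit 8 of the significand, and 8 is grey.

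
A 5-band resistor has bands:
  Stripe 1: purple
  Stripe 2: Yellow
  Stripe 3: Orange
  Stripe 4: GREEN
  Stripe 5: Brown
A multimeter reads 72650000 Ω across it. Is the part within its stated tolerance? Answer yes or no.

no

Violet → 7 (first significant figure)
Yellow → 4 (second significant figure)
Orange → 3 (third significant figure)
Green → ×10^5 multiplier
Brown → ±1% tolerance
743 × 100000 = 74300000 Ω
Allowed range: 73557000 Ω to 75043000 Ω.
72650000 Ω lies outside that range.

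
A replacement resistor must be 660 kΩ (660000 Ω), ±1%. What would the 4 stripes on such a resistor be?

blue, blue, yellow, brown

660000 Ω = 66 × 10^4.
6 → blue
6 → blue
Multiplier 10^4 → yellow.
±1% tolerance → brown.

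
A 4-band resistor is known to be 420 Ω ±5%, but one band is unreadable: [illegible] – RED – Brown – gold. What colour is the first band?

420 Ω = 42 × 10^1.
The first band gives digit 4 of the significand, and 4 is yellow.

yellow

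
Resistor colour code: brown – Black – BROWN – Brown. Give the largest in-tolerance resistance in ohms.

Brown → 1 (first significant figure)
Black → 0 (second significant figure)
Brown → ×10 multiplier
Brown → ±1% tolerance
10 × 10 = 100 Ω
Largest = 100 × (1 + 1/100) = 101 Ω.

101 Ω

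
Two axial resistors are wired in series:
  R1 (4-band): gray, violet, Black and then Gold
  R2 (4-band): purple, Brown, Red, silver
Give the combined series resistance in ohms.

7187 Ω

R1: grey, violet → 87; black ×1 → 87 Ω.
R2: violet, brown → 71; red ×10^2 → 7100 Ω.
Series: 87 + 7100 = 7187 Ω.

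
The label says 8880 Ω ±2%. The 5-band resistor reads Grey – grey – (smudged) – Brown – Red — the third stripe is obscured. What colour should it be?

grey

8880 Ω = 888 × 10^1.
The third band gives digit 8 of the significand, and 8 is grey.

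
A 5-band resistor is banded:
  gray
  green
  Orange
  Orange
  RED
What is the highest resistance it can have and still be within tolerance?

Grey → 8 (first significant figure)
Green → 5 (second significant figure)
Orange → 3 (third significant figure)
Orange → ×10^3 multiplier
Red → ±2% tolerance
853 × 1000 = 853000 Ω
Highest = 853000 × (1 + 2/100) = 870060 Ω.

870060 Ω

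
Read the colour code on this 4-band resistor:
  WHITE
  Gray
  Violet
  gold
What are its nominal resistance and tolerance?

980000000 Ω ±5%

White → 9 (first significant figure)
Grey → 8 (second significant figure)
Violet → ×10^7 multiplier
Gold → ±5% tolerance
98 × 10000000 = 980000000 Ω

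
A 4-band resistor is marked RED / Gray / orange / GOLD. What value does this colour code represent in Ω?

28000 Ω

Red → 2 (first significant figure)
Grey → 8 (second significant figure)
Orange → ×10^3 multiplier
28 × 1000 = 28000 Ω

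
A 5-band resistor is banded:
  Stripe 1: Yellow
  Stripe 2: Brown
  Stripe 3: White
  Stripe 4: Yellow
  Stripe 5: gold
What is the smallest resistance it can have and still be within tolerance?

3980500 Ω

Yellow → 4 (first significant figure)
Brown → 1 (second significant figure)
White → 9 (third significant figure)
Yellow → ×10^4 multiplier
Gold → ±5% tolerance
419 × 10000 = 4190000 Ω
Smallest = 4190000 × (1 − 5/100) = 3980500 Ω.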